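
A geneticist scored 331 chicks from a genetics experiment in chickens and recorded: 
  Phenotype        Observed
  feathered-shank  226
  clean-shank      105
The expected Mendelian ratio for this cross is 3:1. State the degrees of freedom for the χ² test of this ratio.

1

A goodness-of-fit test with 2 phenotype classes has df = 2 − 1 = 1.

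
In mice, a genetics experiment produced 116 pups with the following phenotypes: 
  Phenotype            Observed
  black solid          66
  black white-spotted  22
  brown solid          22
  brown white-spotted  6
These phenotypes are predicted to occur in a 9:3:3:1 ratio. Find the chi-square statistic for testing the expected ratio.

0.230

Expected counts for N = 116 under a 9:3:3:1 ratio (total parts = 16):
  black solid: 116 × 9/16 = 65.25
  black white-spotted: 116 × 3/16 = 21.75
  brown solid: 116 × 3/16 = 21.75
  brown white-spotted: 116 × 1/16 = 7.25
χ² = Σ (O − E)² / E
  black solid: (66 − 65.25)² / 65.25 = 0.0086
  black white-spotted: (22 − 21.75)² / 21.75 = 0.0029
  brown solid: (22 − 21.75)² / 21.75 = 0.0029
  brown white-spotted: (6 − 7.25)² / 7.25 = 0.2155
χ² = 0.0086 + 0.0029 + 0.0029 + 0.2155 = 0.2299 ≈ 0.230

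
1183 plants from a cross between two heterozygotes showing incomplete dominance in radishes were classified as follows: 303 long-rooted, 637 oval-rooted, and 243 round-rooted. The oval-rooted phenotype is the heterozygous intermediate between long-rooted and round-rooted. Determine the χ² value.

13.086

With incomplete dominance, a heterozygote × heterozygote cross gives a 1:2:1 phenotypic ratio.
Expected counts for N = 1183 under a 1:2:1 ratio (total parts = 4):
  long-rooted: 1183 × 1/4 = 295.75
  oval-rooted: 1183 × 2/4 = 591.5
  round-rooted: 1183 × 1/4 = 295.75
χ² = Σ (O − E)² / E
  long-rooted: (303 − 295.75)² / 295.75 = 0.1777
  oval-rooted: (637 − 591.5)² / 591.5 = 3.5000
  round-rooted: (243 − 295.75)² / 295.75 = 9.4085
χ² = 0.1777 + 3.5000 + 9.4085 = 13.0862 ≈ 13.086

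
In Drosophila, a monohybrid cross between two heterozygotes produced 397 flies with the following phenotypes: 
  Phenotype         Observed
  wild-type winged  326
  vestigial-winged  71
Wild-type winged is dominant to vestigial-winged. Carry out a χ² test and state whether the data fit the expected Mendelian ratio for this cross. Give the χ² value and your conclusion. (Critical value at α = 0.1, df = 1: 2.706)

10.721; not consistent

For a monohybrid cross between heterozygotes with complete dominance, the expected phenotypic ratio is 3:1.
Total ratio parts = 4. Expected numbers out of 397:
  wild-type winged: 397 × 3/4 = 297.75
  vestigial-winged: 397 × 1/4 = 99.25
χ² = Σ (O − E)² / E
  wild-type winged: (326 − 297.75)² / 297.75 = 2.6803
  vestigial-winged: (71 − 99.25)² / 99.25 = 8.0409
χ² = 2.6803 + 8.0409 = 10.7212 ≈ 10.721
Degrees of freedom = 2 − 1 = 1; critical value at α = 0.1 is 2.706.
Since 10.721 > 2.706, we reject the null hypothesis — the data do not fit the 3:1 ratio.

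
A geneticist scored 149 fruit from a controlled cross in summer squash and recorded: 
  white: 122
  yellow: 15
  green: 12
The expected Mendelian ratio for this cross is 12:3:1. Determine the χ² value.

Total ratio parts = 16. Expected numbers out of 149:
  white: 149 × 12/16 = 111.75
  yellow: 149 × 3/16 = 27.9375
  green: 149 × 1/16 = 9.3125
χ² = Σ (O − E)² / E
  white: (122 − 111.75)² / 111.75 = 0.9402
  yellow: (15 − 27.9375)² / 27.9375 = 5.9912
  green: (12 − 9.3125)² / 9.3125 = 0.7756
χ² = 0.9402 + 5.9912 + 0.7756 = 7.707

7.707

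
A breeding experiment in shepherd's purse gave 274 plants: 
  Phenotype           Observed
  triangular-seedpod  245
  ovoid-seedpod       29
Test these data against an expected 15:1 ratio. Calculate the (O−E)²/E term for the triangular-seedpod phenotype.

The 15:1 ratio has 16 parts, so with N = 274 the expected counts are:
  triangular-seedpod: 274 × 15/16 = 256.875
  ovoid-seedpod: 274 × 1/16 = 17.125
Contribution of triangular-seedpod: (245 − 256.875)² / 256.875 = 0.5490

0.549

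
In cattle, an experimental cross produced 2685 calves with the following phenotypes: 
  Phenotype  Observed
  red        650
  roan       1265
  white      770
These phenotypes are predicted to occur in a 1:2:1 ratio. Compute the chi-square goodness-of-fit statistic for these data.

19.674

Total ratio parts = 4. Expected numbers out of 2685:
  red: 2685 × 1/4 = 671.25
  roan: 2685 × 2/4 = 1342.5
  white: 2685 × 1/4 = 671.25
χ² = Σ (O − E)² / E
  red: (650 − 671.25)² / 671.25 = 0.6727
  roan: (1265 − 1342.5)² / 1342.5 = 4.4739
  white: (770 − 671.25)² / 671.25 = 14.5275
χ² = 0.6727 + 4.4739 + 14.5275 = 19.6741 ≈ 19.674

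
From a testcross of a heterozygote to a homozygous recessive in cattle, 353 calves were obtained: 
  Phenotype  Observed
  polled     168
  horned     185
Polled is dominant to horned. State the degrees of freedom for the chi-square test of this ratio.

A testcross of a heterozygote (Aa × aa) gives a 1:1 phenotypic ratio.
A goodness-of-fit test with 2 phenotype classes has df = 2 − 1 = 1.

1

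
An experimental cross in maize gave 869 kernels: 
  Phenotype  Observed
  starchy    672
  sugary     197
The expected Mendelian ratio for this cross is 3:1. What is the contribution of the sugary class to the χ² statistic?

1.888

The 3:1 ratio has 4 parts, so with N = 869 the expected counts are:
  starchy: 869 × 3/4 = 651.75
  sugary: 869 × 1/4 = 217.25
Contribution of sugary: (197 − 217.25)² / 217.25 = 1.8875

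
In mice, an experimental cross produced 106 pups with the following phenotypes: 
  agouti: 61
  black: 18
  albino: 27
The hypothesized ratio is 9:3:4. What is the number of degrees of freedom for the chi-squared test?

A goodness-of-fit test with 3 phenotype classes has df = 3 − 1 = 2.

2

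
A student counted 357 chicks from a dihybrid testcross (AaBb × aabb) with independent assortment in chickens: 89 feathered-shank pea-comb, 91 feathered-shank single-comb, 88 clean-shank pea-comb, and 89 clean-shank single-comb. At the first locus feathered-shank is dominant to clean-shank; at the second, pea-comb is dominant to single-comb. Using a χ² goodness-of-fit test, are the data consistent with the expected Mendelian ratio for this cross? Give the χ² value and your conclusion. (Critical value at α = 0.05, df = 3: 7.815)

0.053; consistent

A dihybrid testcross with independent assortment gives a 1:1:1:1 ratio.
The 1:1:1:1 ratio has 4 parts, so with N = 357 the expected counts are:
  feathered-shank pea-comb: 357 × 1/4 = 89.25
  feathered-shank single-comb: 357 × 1/4 = 89.25
  clean-shank pea-comb: 357 × 1/4 = 89.25
  clean-shank single-comb: 357 × 1/4 = 89.25
χ² = Σ (O − E)² / E
  feathered-shank pea-comb: (89 − 89.25)² / 89.25 = 0.0007
  feathered-shank single-comb: (91 − 89.25)² / 89.25 = 0.0343
  clean-shank pea-comb: (88 − 89.25)² / 89.25 = 0.0175
  clean-shank single-comb: (89 − 89.25)² / 89.25 = 0.0007
χ² = 0.0007 + 0.0343 + 0.0175 + 0.0007 = 0.0532 ≈ 0.053
Degrees of freedom = 4 − 1 = 3; critical value at α = 0.05 is 7.815.
Since 0.053 < 7.815, we fail to reject the null hypothesis — the data are consistent with the 1:1:1:1 ratio.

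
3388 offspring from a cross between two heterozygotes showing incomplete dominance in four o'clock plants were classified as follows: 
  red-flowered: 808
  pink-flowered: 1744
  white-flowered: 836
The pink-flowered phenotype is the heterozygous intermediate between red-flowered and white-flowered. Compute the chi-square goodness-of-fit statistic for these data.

With incomplete dominance, a heterozygote × heterozygote cross gives a 1:2:1 phenotypic ratio.
Total ratio parts = 4. Expected numbers out of 3388:
  red-flowered: 3388 × 1/4 = 847
  pink-flowered: 3388 × 2/4 = 1694
  white-flowered: 3388 × 1/4 = 847
χ² = Σ (O − E)² / E
  red-flowered: (808 − 847)² / 847 = 1.7957
  pink-flowered: (1744 − 1694)² / 1694 = 1.4758
  white-flowered: (836 − 847)² / 847 = 0.1429
χ² = 1.7957 + 1.4758 + 0.1429 = 3.4144 ≈ 3.414

3.414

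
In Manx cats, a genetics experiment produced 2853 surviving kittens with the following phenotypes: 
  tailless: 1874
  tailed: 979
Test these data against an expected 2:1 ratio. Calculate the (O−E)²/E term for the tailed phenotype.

Total ratio parts = 3. Expected numbers out of 2853:
  tailless: 2853 × 2/3 = 1902
  tailed: 2853 × 1/3 = 951
Contribution of tailed: (979 − 951)² / 951 = 0.8244

0.824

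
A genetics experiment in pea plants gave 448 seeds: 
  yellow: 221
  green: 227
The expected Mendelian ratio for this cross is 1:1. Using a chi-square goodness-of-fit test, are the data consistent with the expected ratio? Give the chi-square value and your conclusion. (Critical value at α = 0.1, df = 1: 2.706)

0.080; consistent

Expected counts for N = 448 under a 1:1 ratio (total parts = 2):
  yellow: 448 × 1/2 = 224
  green: 448 × 1/2 = 224
χ² = Σ (O − E)² / E
  yellow: (221 − 224)² / 224 = 0.0402
  green: (227 − 224)² / 224 = 0.0402
χ² = 0.0402 + 0.0402 = 0.0804 ≈ 0.080
Degrees of freedom = 2 − 1 = 1; critical value at α = 0.1 is 2.706.
Since 0.080 < 2.706, we fail to reject the null hypothesis — the data are consistent with the 1:1 ratio.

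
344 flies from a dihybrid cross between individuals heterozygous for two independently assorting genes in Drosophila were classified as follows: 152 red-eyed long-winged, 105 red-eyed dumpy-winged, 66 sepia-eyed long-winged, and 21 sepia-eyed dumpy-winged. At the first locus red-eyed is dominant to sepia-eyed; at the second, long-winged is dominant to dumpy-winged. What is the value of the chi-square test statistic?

A dihybrid F₂ with independent assortment and complete dominance at both loci gives a 9:3:3:1 phenotypic ratio.
Total ratio parts = 16. Expected numbers out of 344:
  red-eyed long-winged: 344 × 9/16 = 193.5
  red-eyed dumpy-winged: 344 × 3/16 = 64.5
  sepia-eyed long-winged: 344 × 3/16 = 64.5
  sepia-eyed dumpy-winged: 344 × 1/16 = 21.5
χ² = Σ (O − E)² / E
  red-eyed long-winged: (152 − 193.5)² / 193.5 = 8.9005
  red-eyed dumpy-winged: (105 − 64.5)² / 64.5 = 25.4302
  sepia-eyed long-winged: (66 − 64.5)² / 64.5 = 0.0349
  sepia-eyed dumpy-winged: (21 − 21.5)² / 21.5 = 0.0116
χ² = 8.9005 + 25.4302 + 0.0349 + 0.0116 = 34.3772 ≈ 34.377

34.377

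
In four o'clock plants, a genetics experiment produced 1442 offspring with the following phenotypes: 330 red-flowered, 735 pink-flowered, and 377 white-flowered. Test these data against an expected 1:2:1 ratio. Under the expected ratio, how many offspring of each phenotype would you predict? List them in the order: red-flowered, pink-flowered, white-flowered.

Total ratio parts = 4. Expected numbers out of 1442:
  red-flowered: 1442 × 1/4 = 360.5
  pink-flowered: 1442 × 2/4 = 721
  white-flowered: 1442 × 1/4 = 360.5

360.5, 721, 360.5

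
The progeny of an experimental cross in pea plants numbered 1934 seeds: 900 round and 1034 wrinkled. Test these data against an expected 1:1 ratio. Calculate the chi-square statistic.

Total ratio parts = 2. Expected numbers out of 1934:
  round: 1934 × 1/2 = 967
  wrinkled: 1934 × 1/2 = 967
χ² = Σ (O − E)² / E
  round: (900 − 967)² / 967 = 4.6422
  wrinkled: (1034 − 967)² / 967 = 4.6422
χ² = 4.6422 + 4.6422 = 9.2844 ≈ 9.284

9.284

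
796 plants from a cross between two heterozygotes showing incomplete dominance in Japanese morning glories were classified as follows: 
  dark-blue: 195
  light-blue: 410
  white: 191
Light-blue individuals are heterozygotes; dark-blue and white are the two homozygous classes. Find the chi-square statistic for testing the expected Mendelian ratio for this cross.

With incomplete dominance, a heterozygote × heterozygote cross gives a 1:2:1 phenotypic ratio.
Expected counts for N = 796 under a 1:2:1 ratio (total parts = 4):
  dark-blue: 796 × 1/4 = 199
  light-blue: 796 × 2/4 = 398
  white: 796 × 1/4 = 199
χ² = Σ (O − E)² / E
  dark-blue: (195 − 199)² / 199 = 0.0804
  light-blue: (410 − 398)² / 398 = 0.3618
  white: (191 − 199)² / 199 = 0.3216
χ² = 0.0804 + 0.3618 + 0.3216 = 0.7638 ≈ 0.764

0.764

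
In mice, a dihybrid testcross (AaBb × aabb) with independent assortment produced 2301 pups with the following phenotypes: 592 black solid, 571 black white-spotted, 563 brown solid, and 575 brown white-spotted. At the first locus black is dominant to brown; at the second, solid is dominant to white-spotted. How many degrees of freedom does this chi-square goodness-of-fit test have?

3

A dihybrid testcross with independent assortment gives a 1:1:1:1 ratio.
A goodness-of-fit test with 4 phenotype classes has df = 4 − 1 = 3.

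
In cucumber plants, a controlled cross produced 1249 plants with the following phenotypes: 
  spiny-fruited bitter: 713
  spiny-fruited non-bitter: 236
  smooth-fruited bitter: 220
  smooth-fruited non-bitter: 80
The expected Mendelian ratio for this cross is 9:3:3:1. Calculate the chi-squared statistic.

Total ratio parts = 16. Expected numbers out of 1249:
  spiny-fruited bitter: 1249 × 9/16 = 702.5625
  spiny-fruited non-bitter: 1249 × 3/16 = 234.1875
  smooth-fruited bitter: 1249 × 3/16 = 234.1875
  smooth-fruited non-bitter: 1249 × 1/16 = 78.0625
χ² = Σ (O − E)² / E
  spiny-fruited bitter: (713 − 702.5625)² / 702.5625 = 0.1551
  spiny-fruited non-bitter: (236 − 234.1875)² / 234.1875 = 0.0140
  smooth-fruited bitter: (220 − 234.1875)² / 234.1875 = 0.8595
  smooth-fruited non-bitter: (80 − 78.0625)² / 78.0625 = 0.0481
χ² = 0.1551 + 0.0140 + 0.8595 + 0.0481 = 1.0767 ≈ 1.077

1.077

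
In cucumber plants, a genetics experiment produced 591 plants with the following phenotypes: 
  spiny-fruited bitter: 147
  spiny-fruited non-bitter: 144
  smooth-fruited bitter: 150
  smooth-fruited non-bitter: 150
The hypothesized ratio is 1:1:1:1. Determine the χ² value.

Total ratio parts = 4. Expected numbers out of 591:
  spiny-fruited bitter: 591 × 1/4 = 147.75
  spiny-fruited non-bitter: 591 × 1/4 = 147.75
  smooth-fruited bitter: 591 × 1/4 = 147.75
  smooth-fruited non-bitter: 591 × 1/4 = 147.75
χ² = Σ (O − E)² / E
  spiny-fruited bitter: (147 − 147.75)² / 147.75 = 0.0038
  spiny-fruited non-bitter: (144 − 147.75)² / 147.75 = 0.0952
  smooth-fruited bitter: (150 − 147.75)² / 147.75 = 0.0343
  smooth-fruited non-bitter: (150 − 147.75)² / 147.75 = 0.0343
χ² = 0.0038 + 0.0952 + 0.0343 + 0.0343 = 0.1676 ≈ 0.168

0.168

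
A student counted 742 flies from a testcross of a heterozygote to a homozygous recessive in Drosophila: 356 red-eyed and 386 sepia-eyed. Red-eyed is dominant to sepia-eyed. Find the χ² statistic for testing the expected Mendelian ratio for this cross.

1.213

A testcross of a heterozygote (Aa × aa) gives a 1:1 phenotypic ratio.
The 1:1 ratio has 2 parts, so with N = 742 the expected counts are:
  red-eyed: 742 × 1/2 = 371
  sepia-eyed: 742 × 1/2 = 371
χ² = Σ (O − E)² / E
  red-eyed: (356 − 371)² / 371 = 0.6065
  sepia-eyed: (386 − 371)² / 371 = 0.6065
χ² = 0.6065 + 0.6065 = 1.213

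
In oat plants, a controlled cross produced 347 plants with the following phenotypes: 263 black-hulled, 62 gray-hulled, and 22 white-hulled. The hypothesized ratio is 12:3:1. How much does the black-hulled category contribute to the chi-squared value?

0.029

Total ratio parts = 16. Expected numbers out of 347:
  black-hulled: 347 × 12/16 = 260.25
  gray-hulled: 347 × 3/16 = 65.0625
  white-hulled: 347 × 1/16 = 21.6875
Contribution of black-hulled: (263 − 260.25)² / 260.25 = 0.0291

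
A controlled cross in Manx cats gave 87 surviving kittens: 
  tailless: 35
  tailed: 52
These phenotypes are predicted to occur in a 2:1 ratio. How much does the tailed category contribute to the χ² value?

18.241

Total ratio parts = 3. Expected numbers out of 87:
  tailless: 87 × 2/3 = 58
  tailed: 87 × 1/3 = 29
Contribution of tailed: (52 − 29)² / 29 = 18.2414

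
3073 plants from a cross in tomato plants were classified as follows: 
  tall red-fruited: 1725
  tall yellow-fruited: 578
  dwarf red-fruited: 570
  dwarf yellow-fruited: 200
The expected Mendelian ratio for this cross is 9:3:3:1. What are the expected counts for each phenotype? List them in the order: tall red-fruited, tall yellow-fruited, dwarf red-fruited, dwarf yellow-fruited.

The 9:3:3:1 ratio has 16 parts, so with N = 3073 the expected counts are:
  tall red-fruited: 3073 × 9/16 = 1728.5625
  tall yellow-fruited: 3073 × 3/16 = 576.1875
  dwarf red-fruited: 3073 × 3/16 = 576.1875
  dwarf yellow-fruited: 3073 × 1/16 = 192.0625

1728.5625, 576.1875, 576.1875, 192.0625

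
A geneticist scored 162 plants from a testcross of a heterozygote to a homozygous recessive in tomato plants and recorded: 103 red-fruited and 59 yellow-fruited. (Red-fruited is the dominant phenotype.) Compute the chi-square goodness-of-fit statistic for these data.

A testcross of a heterozygote (Aa × aa) gives a 1:1 phenotypic ratio.
Total ratio parts = 2. Expected numbers out of 162:
  red-fruited: 162 × 1/2 = 81
  yellow-fruited: 162 × 1/2 = 81
χ² = Σ (O − E)² / E
  red-fruited: (103 − 81)² / 81 = 5.9753
  yellow-fruited: (59 − 81)² / 81 = 5.9753
χ² = 5.9753 + 5.9753 = 11.9506 ≈ 11.951

11.951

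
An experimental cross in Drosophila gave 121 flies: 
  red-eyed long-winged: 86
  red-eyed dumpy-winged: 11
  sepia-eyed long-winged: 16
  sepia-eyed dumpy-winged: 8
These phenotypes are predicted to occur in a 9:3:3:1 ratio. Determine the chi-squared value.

Expected counts for N = 121 under a 9:3:3:1 ratio (total parts = 16):
  red-eyed long-winged: 121 × 9/16 = 68.0625
  red-eyed dumpy-winged: 121 × 3/16 = 22.6875
  sepia-eyed long-winged: 121 × 3/16 = 22.6875
  sepia-eyed dumpy-winged: 121 × 1/16 = 7.5625
χ² = Σ (O − E)² / E
  red-eyed long-winged: (86 − 68.0625)² / 68.0625 = 4.7273
  red-eyed dumpy-winged: (11 − 22.6875)² / 22.6875 = 6.0208
  sepia-eyed long-winged: (16 − 22.6875)² / 22.6875 = 1.9712
  sepia-eyed dumpy-winged: (8 − 7.5625)² / 7.5625 = 0.0253
χ² = 4.7273 + 6.0208 + 1.9712 + 0.0253 = 12.7446 ≈ 12.745

12.745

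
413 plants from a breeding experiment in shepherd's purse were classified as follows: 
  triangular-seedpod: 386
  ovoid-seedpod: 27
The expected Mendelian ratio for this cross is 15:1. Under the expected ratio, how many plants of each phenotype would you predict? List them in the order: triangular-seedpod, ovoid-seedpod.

Total ratio parts = 16. Expected numbers out of 413:
  triangular-seedpod: 413 × 15/16 = 387.1875
  ovoid-seedpod: 413 × 1/16 = 25.8125

387.1875, 25.8125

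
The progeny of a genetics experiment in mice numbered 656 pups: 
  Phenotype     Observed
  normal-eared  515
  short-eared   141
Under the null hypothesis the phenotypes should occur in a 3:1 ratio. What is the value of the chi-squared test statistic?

Total ratio parts = 4. Expected numbers out of 656:
  normal-eared: 656 × 3/4 = 492
  short-eared: 656 × 1/4 = 164
χ² = Σ (O − E)² / E
  normal-eared: (515 − 492)² / 492 = 1.0752
  short-eared: (141 − 164)² / 164 = 3.2256
χ² = 1.0752 + 3.2256 = 4.3008 ≈ 4.301

4.301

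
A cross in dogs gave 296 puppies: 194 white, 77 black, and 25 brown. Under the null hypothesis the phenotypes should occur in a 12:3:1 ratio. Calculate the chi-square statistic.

Expected counts for N = 296 under a 12:3:1 ratio (total parts = 16):
  white: 296 × 12/16 = 222
  black: 296 × 3/16 = 55.5
  brown: 296 × 1/16 = 18.5
χ² = Σ (O − E)² / E
  white: (194 − 222)² / 222 = 3.5315
  black: (77 − 55.5)² / 55.5 = 8.3288
  brown: (25 − 18.5)² / 18.5 = 2.2838
χ² = 3.5315 + 8.3288 + 2.2838 = 14.1441 ≈ 14.144

14.144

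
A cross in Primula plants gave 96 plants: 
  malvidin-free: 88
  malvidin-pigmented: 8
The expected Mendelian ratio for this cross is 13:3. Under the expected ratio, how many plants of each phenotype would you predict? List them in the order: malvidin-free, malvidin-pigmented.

78, 18

The 13:3 ratio has 16 parts, so with N = 96 the expected counts are:
  malvidin-free: 96 × 13/16 = 78
  malvidin-pigmented: 96 × 3/16 = 18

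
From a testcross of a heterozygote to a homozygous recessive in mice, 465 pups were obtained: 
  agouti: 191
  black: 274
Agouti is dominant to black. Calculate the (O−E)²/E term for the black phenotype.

A testcross of a heterozygote (Aa × aa) gives a 1:1 phenotypic ratio.
Under the 1:1 hypothesis (Σ ratio = 2, N = 465):
  agouti: 465 × 1/2 = 232.5
  black: 465 × 1/2 = 232.5
Contribution of black: (274 − 232.5)² / 232.5 = 7.4075

7.408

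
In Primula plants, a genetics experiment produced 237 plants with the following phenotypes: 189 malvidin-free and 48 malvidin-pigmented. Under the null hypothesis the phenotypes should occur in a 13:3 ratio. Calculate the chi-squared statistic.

Under the 13:3 hypothesis (Σ ratio = 16, N = 237):
  malvidin-free: 237 × 13/16 = 192.5625
  malvidin-pigmented: 237 × 3/16 = 44.4375
χ² = Σ (O − E)² / E
  malvidin-free: (189 − 192.5625)² / 192.5625 = 0.0659
  malvidin-pigmented: (48 − 44.4375)² / 44.4375 = 0.2856
χ² = 0.0659 + 0.2856 = 0.3515 ≈ 0.352

0.352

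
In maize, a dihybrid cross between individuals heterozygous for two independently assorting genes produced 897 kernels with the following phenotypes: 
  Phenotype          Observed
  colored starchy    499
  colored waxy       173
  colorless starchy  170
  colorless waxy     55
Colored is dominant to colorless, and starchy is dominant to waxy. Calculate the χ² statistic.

A dihybrid F₂ with independent assortment and complete dominance at both loci gives a 9:3:3:1 phenotypic ratio.
Under the 9:3:3:1 hypothesis (Σ ratio = 16, N = 897):
  colored starchy: 897 × 9/16 = 504.5625
  colored waxy: 897 × 3/16 = 168.1875
  colorless starchy: 897 × 3/16 = 168.1875
  colorless waxy: 897 × 1/16 = 56.0625
χ² = Σ (O − E)² / E
  colored starchy: (499 − 504.5625)² / 504.5625 = 0.0613
  colored waxy: (173 − 168.1875)² / 168.1875 = 0.1377
  colorless starchy: (170 − 168.1875)² / 168.1875 = 0.0195
  colorless waxy: (55 − 56.0625)² / 56.0625 = 0.0201
χ² = 0.0613 + 0.1377 + 0.0195 + 0.0201 = 0.2386 ≈ 0.239

0.239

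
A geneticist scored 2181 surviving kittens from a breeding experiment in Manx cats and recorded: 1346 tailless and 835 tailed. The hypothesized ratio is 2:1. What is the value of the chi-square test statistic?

24.066

Total ratio parts = 3. Expected numbers out of 2181:
  tailless: 2181 × 2/3 = 1454
  tailed: 2181 × 1/3 = 727
χ² = Σ (O − E)² / E
  tailless: (1346 − 1454)² / 1454 = 8.0220
  tailed: (835 − 727)² / 727 = 16.0440
χ² = 8.0220 + 16.0440 = 24.066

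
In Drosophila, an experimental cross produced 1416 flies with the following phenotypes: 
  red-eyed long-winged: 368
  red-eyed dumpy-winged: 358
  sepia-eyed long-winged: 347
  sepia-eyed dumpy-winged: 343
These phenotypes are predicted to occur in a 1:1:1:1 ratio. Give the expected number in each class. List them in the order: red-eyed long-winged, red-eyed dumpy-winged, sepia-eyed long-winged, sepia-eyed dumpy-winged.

Total ratio parts = 4. Expected numbers out of 1416:
  red-eyed long-winged: 1416 × 1/4 = 354
  red-eyed dumpy-winged: 1416 × 1/4 = 354
  sepia-eyed long-winged: 1416 × 1/4 = 354
  sepia-eyed dumpy-winged: 1416 × 1/4 = 354

354, 354, 354, 354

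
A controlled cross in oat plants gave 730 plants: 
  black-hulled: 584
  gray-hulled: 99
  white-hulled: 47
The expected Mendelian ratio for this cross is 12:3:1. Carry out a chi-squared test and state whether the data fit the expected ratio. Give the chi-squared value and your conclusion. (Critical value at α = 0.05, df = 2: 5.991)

12.955; not consistent

Expected counts for N = 730 under a 12:3:1 ratio (total parts = 16):
  black-hulled: 730 × 12/16 = 547.5
  gray-hulled: 730 × 3/16 = 136.875
  white-hulled: 730 × 1/16 = 45.625
χ² = Σ (O − E)² / E
  black-hulled: (584 − 547.5)² / 547.5 = 2.4333
  gray-hulled: (99 − 136.875)² / 136.875 = 10.4805
  white-hulled: (47 − 45.625)² / 45.625 = 0.0414
χ² = 2.4333 + 10.4805 + 0.0414 = 12.9552 ≈ 12.955
Degrees of freedom = 3 − 1 = 2; critical value at α = 0.05 is 5.991.
Since 12.955 > 5.991, we reject the null hypothesis — the data do not fit the 12:3:1 ratio.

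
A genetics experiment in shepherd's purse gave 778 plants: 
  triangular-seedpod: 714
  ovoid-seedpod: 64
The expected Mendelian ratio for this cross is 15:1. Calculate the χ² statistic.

5.186

Total ratio parts = 16. Expected numbers out of 778:
  triangular-seedpod: 778 × 15/16 = 729.375
  ovoid-seedpod: 778 × 1/16 = 48.625
χ² = Σ (O − E)² / E
  triangular-seedpod: (714 − 729.375)² / 729.375 = 0.3241
  ovoid-seedpod: (64 − 48.625)² / 48.625 = 4.8615
χ² = 0.3241 + 4.8615 = 5.1856 ≈ 5.186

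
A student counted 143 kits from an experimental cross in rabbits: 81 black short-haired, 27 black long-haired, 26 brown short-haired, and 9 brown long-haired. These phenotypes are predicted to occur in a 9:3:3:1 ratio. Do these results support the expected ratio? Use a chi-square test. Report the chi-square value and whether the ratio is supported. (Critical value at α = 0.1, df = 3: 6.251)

Under the 9:3:3:1 hypothesis (Σ ratio = 16, N = 143):
  black short-haired: 143 × 9/16 = 80.4375
  black long-haired: 143 × 3/16 = 26.8125
  brown short-haired: 143 × 3/16 = 26.8125
  brown long-haired: 143 × 1/16 = 8.9375
χ² = Σ (O − E)² / E
  black short-haired: (81 − 80.4375)² / 80.4375 = 0.0039
  black long-haired: (27 − 26.8125)² / 26.8125 = 0.0013
  brown short-haired: (26 − 26.8125)² / 26.8125 = 0.0246
  brown long-haired: (9 − 8.9375)² / 8.9375 = 0.0004
χ² = 0.0039 + 0.0013 + 0.0246 + 0.0004 = 0.0302 ≈ 0.030
Degrees of freedom = 4 − 1 = 3; critical value at α = 0.1 is 6.251.
Since 0.030 < 6.251, we fail to reject the null hypothesis — the data are consistent with the 9:3:3:1 ratio.

0.030; consistent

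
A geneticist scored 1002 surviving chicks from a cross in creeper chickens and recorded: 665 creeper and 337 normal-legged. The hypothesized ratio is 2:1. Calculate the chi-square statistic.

0.040

Total ratio parts = 3. Expected numbers out of 1002:
  creeper: 1002 × 2/3 = 668
  normal-legged: 1002 × 1/3 = 334
χ² = Σ (O − E)² / E
  creeper: (665 − 668)² / 668 = 0.0135
  normal-legged: (337 − 334)² / 334 = 0.0269
χ² = 0.0135 + 0.0269 = 0.0404 ≈ 0.040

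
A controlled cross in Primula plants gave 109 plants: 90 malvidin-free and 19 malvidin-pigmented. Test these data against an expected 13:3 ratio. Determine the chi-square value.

0.124

Under the 13:3 hypothesis (Σ ratio = 16, N = 109):
  malvidin-free: 109 × 13/16 = 88.5625
  malvidin-pigmented: 109 × 3/16 = 20.4375
χ² = Σ (O − E)² / E
  malvidin-free: (90 − 88.5625)² / 88.5625 = 0.0233
  malvidin-pigmented: (19 − 20.4375)² / 20.4375 = 0.1011
χ² = 0.0233 + 0.1011 = 0.1244 ≈ 0.124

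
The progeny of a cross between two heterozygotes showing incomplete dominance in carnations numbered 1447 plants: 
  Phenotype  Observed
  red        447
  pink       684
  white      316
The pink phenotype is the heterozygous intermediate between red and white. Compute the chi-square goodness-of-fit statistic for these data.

28.032

With incomplete dominance, a heterozygote × heterozygote cross gives a 1:2:1 phenotypic ratio.
Expected counts for N = 1447 under a 1:2:1 ratio (total parts = 4):
  red: 1447 × 1/4 = 361.75
  pink: 1447 × 2/4 = 723.5
  white: 1447 × 1/4 = 361.75
χ² = Σ (O − E)² / E
  red: (447 − 361.75)² / 361.75 = 20.0900
  pink: (684 − 723.5)² / 723.5 = 2.1565
  white: (316 − 361.75)² / 361.75 = 5.7859
χ² = 20.0900 + 2.1565 + 5.7859 = 28.0324 ≈ 28.032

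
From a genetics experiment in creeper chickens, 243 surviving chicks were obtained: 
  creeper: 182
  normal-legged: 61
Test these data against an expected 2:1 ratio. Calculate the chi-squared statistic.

The 2:1 ratio has 3 parts, so with N = 243 the expected counts are:
  creeper: 243 × 2/3 = 162
  normal-legged: 243 × 1/3 = 81
χ² = Σ (O − E)² / E
  creeper: (182 − 162)² / 162 = 2.4691
  normal-legged: (61 − 81)² / 81 = 4.9383
χ² = 2.4691 + 4.9383 = 7.4074 ≈ 7.407

7.407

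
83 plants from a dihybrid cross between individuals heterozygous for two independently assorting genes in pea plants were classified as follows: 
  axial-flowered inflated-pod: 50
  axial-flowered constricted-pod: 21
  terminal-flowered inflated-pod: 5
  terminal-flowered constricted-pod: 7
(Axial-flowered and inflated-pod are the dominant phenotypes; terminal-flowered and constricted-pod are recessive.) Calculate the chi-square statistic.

A dihybrid F₂ with independent assortment and complete dominance at both loci gives a 9:3:3:1 phenotypic ratio.
The 9:3:3:1 ratio has 16 parts, so with N = 83 the expected counts are:
  axial-flowered inflated-pod: 83 × 9/16 = 46.6875
  axial-flowered constricted-pod: 83 × 3/16 = 15.5625
  terminal-flowered inflated-pod: 83 × 3/16 = 15.5625
  terminal-flowered constricted-pod: 83 × 1/16 = 5.1875
χ² = Σ (O − E)² / E
  axial-flowered inflated-pod: (50 − 46.6875)² / 46.6875 = 0.2350
  axial-flowered constricted-pod: (21 − 15.5625)² / 15.5625 = 1.8998
  terminal-flowered inflated-pod: (5 − 15.5625)² / 15.5625 = 7.1689
  terminal-flowered constricted-pod: (7 − 5.1875)² / 5.1875 = 0.6333
χ² = 0.2350 + 1.8998 + 7.1689 + 0.6333 = 9.937

9.937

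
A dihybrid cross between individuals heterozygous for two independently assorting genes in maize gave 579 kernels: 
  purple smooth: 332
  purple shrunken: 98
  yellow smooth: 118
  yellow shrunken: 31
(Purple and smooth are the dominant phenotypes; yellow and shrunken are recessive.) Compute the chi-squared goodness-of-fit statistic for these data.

2.714

A dihybrid F₂ with independent assortment and complete dominance at both loci gives a 9:3:3:1 phenotypic ratio.
Expected counts for N = 579 under a 9:3:3:1 ratio (total parts = 16):
  purple smooth: 579 × 9/16 = 325.6875
  purple shrunken: 579 × 3/16 = 108.5625
  yellow smooth: 579 × 3/16 = 108.5625
  yellow shrunken: 579 × 1/16 = 36.1875
χ² = Σ (O − E)² / E
  purple smooth: (332 − 325.6875)² / 325.6875 = 0.1223
  purple shrunken: (98 − 108.5625)² / 108.5625 = 1.0277
  yellow smooth: (118 − 108.5625)² / 108.5625 = 0.8204
  yellow shrunken: (31 − 36.1875)² / 36.1875 = 0.7436
χ² = 0.1223 + 1.0277 + 0.8204 + 0.7436 = 2.714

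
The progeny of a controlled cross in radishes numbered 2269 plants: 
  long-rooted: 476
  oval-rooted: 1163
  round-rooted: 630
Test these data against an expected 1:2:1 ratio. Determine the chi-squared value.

22.336

Under the 1:2:1 hypothesis (Σ ratio = 4, N = 2269):
  long-rooted: 2269 × 1/4 = 567.25
  oval-rooted: 2269 × 2/4 = 1134.5
  round-rooted: 2269 × 1/4 = 567.25
χ² = Σ (O − E)² / E
  long-rooted: (476 − 567.25)² / 567.25 = 14.6788
  oval-rooted: (1163 − 1134.5)² / 1134.5 = 0.7160
  round-rooted: (630 − 567.25)² / 567.25 = 6.9415
χ² = 14.6788 + 0.7160 + 6.9415 = 22.3363 ≈ 22.336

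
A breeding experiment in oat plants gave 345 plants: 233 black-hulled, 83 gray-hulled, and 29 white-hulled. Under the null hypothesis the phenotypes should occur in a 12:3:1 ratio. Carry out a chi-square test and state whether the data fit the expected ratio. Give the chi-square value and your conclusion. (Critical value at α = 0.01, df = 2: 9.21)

10.312; not consistent

Expected counts for N = 345 under a 12:3:1 ratio (total parts = 16):
  black-hulled: 345 × 12/16 = 258.75
  gray-hulled: 345 × 3/16 = 64.6875
  white-hulled: 345 × 1/16 = 21.5625
χ² = Σ (O − E)² / E
  black-hulled: (233 − 258.75)² / 258.75 = 2.5626
  gray-hulled: (83 − 64.6875)² / 64.6875 = 5.1841
  white-hulled: (29 − 21.5625)² / 21.5625 = 2.5654
χ² = 2.5626 + 5.1841 + 2.5654 = 10.3121 ≈ 10.312
Degrees of freedom = 3 − 1 = 2; critical value at α = 0.01 is 9.21.
Since 10.312 > 9.21, we reject the null hypothesis — the data do not fit the 12:3:1 ratio.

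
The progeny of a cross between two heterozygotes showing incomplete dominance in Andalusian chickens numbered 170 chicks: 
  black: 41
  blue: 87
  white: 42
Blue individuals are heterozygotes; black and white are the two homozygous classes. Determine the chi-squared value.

0.106

With incomplete dominance, a heterozygote × heterozygote cross gives a 1:2:1 phenotypic ratio.
Expected counts for N = 170 under a 1:2:1 ratio (total parts = 4):
  black: 170 × 1/4 = 42.5
  blue: 170 × 2/4 = 85
  white: 170 × 1/4 = 42.5
χ² = Σ (O − E)² / E
  black: (41 − 42.5)² / 42.5 = 0.0529
  blue: (87 − 85)² / 85 = 0.0471
  white: (42 − 42.5)² / 42.5 = 0.0059
χ² = 0.0529 + 0.0471 + 0.0059 = 0.1059 ≈ 0.106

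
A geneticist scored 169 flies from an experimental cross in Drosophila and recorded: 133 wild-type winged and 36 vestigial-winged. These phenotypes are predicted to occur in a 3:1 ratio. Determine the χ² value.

1.233

Expected counts for N = 169 under a 3:1 ratio (total parts = 4):
  wild-type winged: 169 × 3/4 = 126.75
  vestigial-winged: 169 × 1/4 = 42.25
χ² = Σ (O − E)² / E
  wild-type winged: (133 − 126.75)² / 126.75 = 0.3082
  vestigial-winged: (36 − 42.25)² / 42.25 = 0.9246
χ² = 0.3082 + 0.9246 = 1.2328 ≈ 1.233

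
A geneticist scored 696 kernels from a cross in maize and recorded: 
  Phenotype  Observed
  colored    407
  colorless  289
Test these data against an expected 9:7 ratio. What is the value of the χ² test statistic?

1.403

Under the 9:7 hypothesis (Σ ratio = 16, N = 696):
  colored: 696 × 9/16 = 391.5
  colorless: 696 × 7/16 = 304.5
χ² = Σ (O − E)² / E
  colored: (407 − 391.5)² / 391.5 = 0.6137
  colorless: (289 − 304.5)² / 304.5 = 0.7890
χ² = 0.6137 + 0.7890 = 1.4027 ≈ 1.403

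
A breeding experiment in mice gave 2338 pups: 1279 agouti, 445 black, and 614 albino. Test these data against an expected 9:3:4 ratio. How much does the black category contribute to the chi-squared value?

Total ratio parts = 16. Expected numbers out of 2338:
  agouti: 2338 × 9/16 = 1315.125
  black: 2338 × 3/16 = 438.375
  albino: 2338 × 4/16 = 584.5
Contribution of black: (445 − 438.375)² / 438.375 = 0.1001

0.100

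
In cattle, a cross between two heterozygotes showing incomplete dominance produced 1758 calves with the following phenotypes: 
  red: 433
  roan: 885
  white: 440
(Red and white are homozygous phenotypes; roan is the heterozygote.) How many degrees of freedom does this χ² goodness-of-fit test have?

With incomplete dominance, a heterozygote × heterozygote cross gives a 1:2:1 phenotypic ratio.
A goodness-of-fit test with 3 phenotype classes has df = 3 − 1 = 2.

2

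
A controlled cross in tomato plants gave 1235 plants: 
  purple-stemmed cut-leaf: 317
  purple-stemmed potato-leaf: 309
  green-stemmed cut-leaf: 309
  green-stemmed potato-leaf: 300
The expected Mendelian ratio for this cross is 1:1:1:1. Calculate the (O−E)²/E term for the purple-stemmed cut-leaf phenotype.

Total ratio parts = 4. Expected numbers out of 1235:
  purple-stemmed cut-leaf: 1235 × 1/4 = 308.75
  purple-stemmed potato-leaf: 1235 × 1/4 = 308.75
  green-stemmed cut-leaf: 1235 × 1/4 = 308.75
  green-stemmed potato-leaf: 1235 × 1/4 = 308.75
Contribution of purple-stemmed cut-leaf: (317 − 308.75)² / 308.75 = 0.2204

0.220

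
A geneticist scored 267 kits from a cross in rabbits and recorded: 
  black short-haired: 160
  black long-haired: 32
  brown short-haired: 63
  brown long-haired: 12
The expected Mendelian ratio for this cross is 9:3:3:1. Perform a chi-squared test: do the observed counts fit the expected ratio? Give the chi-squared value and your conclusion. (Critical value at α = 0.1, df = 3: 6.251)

11.818; not consistent

The 9:3:3:1 ratio has 16 parts, so with N = 267 the expected counts are:
  black short-haired: 267 × 9/16 = 150.1875
  black long-haired: 267 × 3/16 = 50.0625
  brown short-haired: 267 × 3/16 = 50.0625
  brown long-haired: 267 × 1/16 = 16.6875
χ² = Σ (O − E)² / E
  black short-haired: (160 − 150.1875)² / 150.1875 = 0.6411
  black long-haired: (32 − 50.0625)² / 50.0625 = 6.5169
  brown short-haired: (63 − 50.0625)² / 50.0625 = 3.3434
  brown long-haired: (12 − 16.6875)² / 16.6875 = 1.3167
χ² = 0.6411 + 6.5169 + 3.3434 + 1.3167 = 11.8181 ≈ 11.818
Degrees of freedom = 4 − 1 = 3; critical value at α = 0.1 is 6.251.
Since 11.818 > 6.251, we reject the null hypothesis — the data do not fit the 9:3:3:1 ratio.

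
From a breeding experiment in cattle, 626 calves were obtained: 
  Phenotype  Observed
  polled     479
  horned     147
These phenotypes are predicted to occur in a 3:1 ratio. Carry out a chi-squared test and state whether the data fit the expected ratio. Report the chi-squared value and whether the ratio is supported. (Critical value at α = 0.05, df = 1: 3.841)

Under the 3:1 hypothesis (Σ ratio = 4, N = 626):
  polled: 626 × 3/4 = 469.5
  horned: 626 × 1/4 = 156.5
χ² = Σ (O − E)² / E
  polled: (479 − 469.5)² / 469.5 = 0.1922
  horned: (147 − 156.5)² / 156.5 = 0.5767
χ² = 0.1922 + 0.5767 = 0.7689 ≈ 0.769
Degrees of freedom = 2 − 1 = 1; critical value at α = 0.05 is 3.841.
Since 0.769 < 3.841, we fail to reject the null hypothesis — the data are consistent with the 3:1 ratio.

0.769; consistent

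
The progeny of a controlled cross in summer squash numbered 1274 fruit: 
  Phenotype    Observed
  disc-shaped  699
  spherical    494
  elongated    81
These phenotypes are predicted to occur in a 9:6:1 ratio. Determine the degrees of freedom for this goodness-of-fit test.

2

A goodness-of-fit test with 3 phenotype classes has df = 3 − 1 = 2.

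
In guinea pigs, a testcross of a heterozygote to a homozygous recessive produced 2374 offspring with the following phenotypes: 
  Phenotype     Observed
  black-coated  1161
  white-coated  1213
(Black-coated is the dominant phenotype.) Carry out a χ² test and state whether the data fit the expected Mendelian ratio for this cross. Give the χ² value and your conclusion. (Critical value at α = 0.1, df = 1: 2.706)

1.139; consistent

A testcross of a heterozygote (Aa × aa) gives a 1:1 phenotypic ratio.
Under the 1:1 hypothesis (Σ ratio = 2, N = 2374):
  black-coated: 2374 × 1/2 = 1187
  white-coated: 2374 × 1/2 = 1187
χ² = Σ (O − E)² / E
  black-coated: (1161 − 1187)² / 1187 = 0.5695
  white-coated: (1213 − 1187)² / 1187 = 0.5695
χ² = 0.5695 + 0.5695 = 1.139
Degrees of freedom = 2 − 1 = 1; critical value at α = 0.1 is 2.706.
Since 1.139 < 2.706, we fail to reject the null hypothesis — the data are consistent with the 1:1 ratio.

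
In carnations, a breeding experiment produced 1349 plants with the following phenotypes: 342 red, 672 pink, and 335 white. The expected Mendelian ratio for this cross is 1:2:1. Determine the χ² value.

The 1:2:1 ratio has 4 parts, so with N = 1349 the expected counts are:
  red: 1349 × 1/4 = 337.25
  pink: 1349 × 2/4 = 674.5
  white: 1349 × 1/4 = 337.25
χ² = Σ (O − E)² / E
  red: (342 − 337.25)² / 337.25 = 0.0669
  pink: (672 − 674.5)² / 674.5 = 0.0093
  white: (335 − 337.25)² / 337.25 = 0.0150
χ² = 0.0669 + 0.0093 + 0.0150 = 0.0912 ≈ 0.091

0.091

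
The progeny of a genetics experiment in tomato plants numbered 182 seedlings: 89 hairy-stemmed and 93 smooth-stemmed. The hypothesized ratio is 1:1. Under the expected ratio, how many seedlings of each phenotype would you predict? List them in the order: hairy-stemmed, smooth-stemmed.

The 1:1 ratio has 2 parts, so with N = 182 the expected counts are:
  hairy-stemmed: 182 × 1/2 = 91
  smooth-stemmed: 182 × 1/2 = 91

91, 91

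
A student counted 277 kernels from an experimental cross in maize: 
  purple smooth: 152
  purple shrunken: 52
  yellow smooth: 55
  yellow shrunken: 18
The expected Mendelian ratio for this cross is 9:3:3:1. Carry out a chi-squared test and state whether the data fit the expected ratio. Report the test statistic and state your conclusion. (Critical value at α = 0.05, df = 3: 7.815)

0.301; consistent

Total ratio parts = 16. Expected numbers out of 277:
  purple smooth: 277 × 9/16 = 155.8125
  purple shrunken: 277 × 3/16 = 51.9375
  yellow smooth: 277 × 3/16 = 51.9375
  yellow shrunken: 277 × 1/16 = 17.3125
χ² = Σ (O − E)² / E
  purple smooth: (152 − 155.8125)² / 155.8125 = 0.0933
  purple shrunken: (52 − 51.9375)² / 51.9375 = 0.0001
  yellow smooth: (55 − 51.9375)² / 51.9375 = 0.1806
  yellow shrunken: (18 − 17.3125)² / 17.3125 = 0.0273
χ² = 0.0933 + 0.0001 + 0.1806 + 0.0273 = 0.3013 ≈ 0.301
Degrees of freedom = 4 − 1 = 3; critical value at α = 0.05 is 7.815.
Since 0.301 < 7.815, we fail to reject the null hypothesis — the data are consistent with the 9:3:3:1 ratio.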